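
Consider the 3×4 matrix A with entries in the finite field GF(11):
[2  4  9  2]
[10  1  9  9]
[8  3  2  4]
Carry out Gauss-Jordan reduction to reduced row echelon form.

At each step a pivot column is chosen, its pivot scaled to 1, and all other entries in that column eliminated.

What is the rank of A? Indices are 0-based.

rank = 3

[1] R0 /= 2  ⇒  (1, 2, 10, 1)
     R1 -= 10·R0  ⇒  (0, 3, 8, 10)
     R2 -= 8·R0  ⇒  (0, 9, 10, 7)
[2] R1 /= 3  ⇒  (0, 1, 10, 7)
     R0 -= 2·R1  ⇒  (1, 0, 1, 9)
     R2 -= 9·R1  ⇒  (0, 0, 8, 10)
[3] R2 /= 8  ⇒  (0, 0, 1, 4)
     R0 -= 1·R2  ⇒  (1, 0, 0, 5)
     R1 -= 10·R2  ⇒  (0, 1, 0, 0)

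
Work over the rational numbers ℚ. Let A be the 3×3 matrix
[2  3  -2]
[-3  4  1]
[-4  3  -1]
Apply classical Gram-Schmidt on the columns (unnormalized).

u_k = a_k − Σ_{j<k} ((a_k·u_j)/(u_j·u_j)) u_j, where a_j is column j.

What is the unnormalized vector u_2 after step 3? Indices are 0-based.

u_2 = (-343/662, 441/331, -833/662)

Step 1: u_0 = a_0 = (2, -3, -4).
Step 2: u_1 = a_1 − (-18/29)·u_0 = (123/29, 62/29, 15/29).
Step 3: u_2 = a_2 − (-3/29)·u_0 − (-199/662)·u_1 = (-343/662, 441/331, -833/662).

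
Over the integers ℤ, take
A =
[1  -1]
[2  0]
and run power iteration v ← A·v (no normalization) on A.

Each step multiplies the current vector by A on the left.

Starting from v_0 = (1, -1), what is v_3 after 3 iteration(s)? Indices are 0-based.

v_0 = (1, -1).
v_1 = A·v_0 = (2, 2).
v_2 = A·v_1 = (0, 4).
v_3 = A·v_2 = (-4, 0).

v_3 = (-4, 0)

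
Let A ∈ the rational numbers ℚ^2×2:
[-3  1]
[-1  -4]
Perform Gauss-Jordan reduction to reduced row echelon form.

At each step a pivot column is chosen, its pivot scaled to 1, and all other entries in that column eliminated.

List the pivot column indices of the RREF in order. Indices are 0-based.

pivot(0,0)=-3: scale R0 → (1, -1/3)
  clear (1,0): R1 −= (-1)R0 → (0, -13/3)
pivot(1,1)=-13/3: scale R1 → (0, 1)
  clear (0,1): R0 −= (-1/3)R1 → (1, 0)

pivot columns: 0, 1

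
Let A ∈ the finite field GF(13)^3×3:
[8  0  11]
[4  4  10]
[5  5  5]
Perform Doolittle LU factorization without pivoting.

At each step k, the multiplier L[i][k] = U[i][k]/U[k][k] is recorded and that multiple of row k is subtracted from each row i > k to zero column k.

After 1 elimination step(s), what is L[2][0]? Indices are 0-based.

Step 1: pivot at (0,0) is 8.
  row1 ← row1 − (7)·row0  ⇒  L[1][0]=7, U row1=(0, 4, 11)
  row2 ← row2 − (12)·row0  ⇒  L[2][0]=12, U row2=(0, 5, 3)

L[2][0] = 12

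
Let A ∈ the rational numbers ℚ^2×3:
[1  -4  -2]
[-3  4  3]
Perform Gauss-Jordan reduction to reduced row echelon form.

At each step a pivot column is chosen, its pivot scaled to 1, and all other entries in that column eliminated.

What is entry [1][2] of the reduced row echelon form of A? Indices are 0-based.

M[1][2] = 3/8

[1] R0 /= 1  ⇒  (1, -4, -2)
     R1 -= -3·R0  ⇒  (0, -8, -3)
[2] R1 /= -8  ⇒  (0, 1, 3/8)
     R0 -= -4·R1  ⇒  (1, 0, -1/2)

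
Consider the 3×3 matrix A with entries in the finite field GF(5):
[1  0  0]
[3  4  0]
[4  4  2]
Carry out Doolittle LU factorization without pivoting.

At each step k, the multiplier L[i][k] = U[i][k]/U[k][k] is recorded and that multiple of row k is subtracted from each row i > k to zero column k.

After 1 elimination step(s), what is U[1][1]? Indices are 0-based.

U[1][1] = 4

Step 1: pivot at (0,0) is 1.
  row1 ← row1 − (3)·row0  ⇒  L[1][0]=3, U row1=(0, 4, 0)
  row2 ← row2 − (4)·row0  ⇒  L[2][0]=4, U row2=(0, 4, 2)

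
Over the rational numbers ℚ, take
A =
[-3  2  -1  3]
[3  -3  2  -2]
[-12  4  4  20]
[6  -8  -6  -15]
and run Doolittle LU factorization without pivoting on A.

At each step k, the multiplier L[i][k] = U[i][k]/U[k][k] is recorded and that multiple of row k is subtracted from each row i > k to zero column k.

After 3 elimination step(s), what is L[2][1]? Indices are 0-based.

Step 1: pivot at (0,0) is -3.
  row1 ← row1 − (-1)·row0  ⇒  L[1][0]=-1, U row1=(0, -1, 1, 1)
  row2 ← row2 − (4)·row0  ⇒  L[2][0]=4, U row2=(0, -4, 8, 8)
  row3 ← row3 − (-2)·row0  ⇒  L[3][0]=-2, U row3=(0, -4, -8, -9)
Step 2: pivot at (1,1) is -1.
  row2 ← row2 − (4)·row1  ⇒  L[2][1]=4, U row2=(0, 0, 4, 4)
  row3 ← row3 − (4)·row1  ⇒  L[3][1]=4, U row3=(0, 0, -12, -13)
Step 3: pivot at (2,2) is 4.
  row3 ← row3 − (-3)·row2  ⇒  L[3][2]=-3, U row3=(0, 0, 0, -1)

L[2][1] = 4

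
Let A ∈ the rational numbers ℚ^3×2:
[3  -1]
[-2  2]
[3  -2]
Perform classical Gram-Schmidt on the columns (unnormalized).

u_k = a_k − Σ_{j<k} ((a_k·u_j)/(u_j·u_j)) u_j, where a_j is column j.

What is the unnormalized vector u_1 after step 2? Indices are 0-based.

Step 1: u_0 = a_0 = (3, -2, 3).
Step 2: u_1 = a_1 − (-13/22)·u_0 = (17/22, 9/11, -5/22).

u_1 = (17/22, 9/11, -5/22)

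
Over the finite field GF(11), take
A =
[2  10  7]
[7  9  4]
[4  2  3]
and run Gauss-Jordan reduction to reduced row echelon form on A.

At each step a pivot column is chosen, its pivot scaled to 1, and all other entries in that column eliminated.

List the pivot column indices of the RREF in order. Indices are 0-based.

pivot columns: 0, 1, 2

pivot(0,0)=2: scale R0 → (1, 5, 9)
  clear (1,0): R1 −= (7)R0 → (0, 7, 7)
  clear (2,0): R2 −= (4)R0 → (0, 4, 0)
pivot(1,1)=7: scale R1 → (0, 1, 1)
  clear (0,1): R0 −= (5)R1 → (1, 0, 4)
  clear (2,1): R2 −= (4)R1 → (0, 0, 7)
pivot(2,2)=7: scale R2 → (0, 0, 1)
  clear (0,2): R0 −= (4)R2 → (1, 0, 0)
  clear (1,2): R1 −= (1)R2 → (0, 1, 0)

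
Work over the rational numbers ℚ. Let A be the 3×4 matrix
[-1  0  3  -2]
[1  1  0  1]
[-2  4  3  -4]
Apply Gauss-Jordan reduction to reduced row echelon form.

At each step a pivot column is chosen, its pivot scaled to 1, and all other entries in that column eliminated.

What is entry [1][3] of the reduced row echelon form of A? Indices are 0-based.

step 1: normalize row 0 (÷-1) = (1, 0, -3, 2)
  row 1: subtract 1×row0 = (0, 1, 3, -1)
  row 2: subtract -2×row0 = (0, 4, -3, 0)
step 2: normalize row 1 (÷1) = (0, 1, 3, -1)
  row 2: subtract 4×row1 = (0, 0, -15, 4)
step 3: normalize row 2 (÷-15) = (0, 0, 1, -4/15)
  row 0: subtract -3×row2 = (1, 0, 0, 6/5)
  row 1: subtract 3×row2 = (0, 1, 0, -1/5)

M[1][3] = -1/5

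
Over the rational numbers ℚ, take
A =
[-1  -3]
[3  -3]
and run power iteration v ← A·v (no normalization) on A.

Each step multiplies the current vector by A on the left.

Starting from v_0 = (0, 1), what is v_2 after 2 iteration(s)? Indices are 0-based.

v_0 = (0, 1).
v_1 = A·v_0 = (-3, -3).
v_2 = A·v_1 = (12, 0).

v_2 = (12, 0)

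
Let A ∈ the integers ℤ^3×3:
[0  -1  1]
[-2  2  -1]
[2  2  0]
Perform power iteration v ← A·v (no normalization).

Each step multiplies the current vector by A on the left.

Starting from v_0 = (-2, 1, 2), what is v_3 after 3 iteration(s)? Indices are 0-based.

v_0 = (-2, 1, 2).
v_1 = A·v_0 = (1, 4, -2).
v_2 = A·v_1 = (-6, 8, 10).
v_3 = A·v_2 = (2, 18, 4).

v_3 = (2, 18, 4)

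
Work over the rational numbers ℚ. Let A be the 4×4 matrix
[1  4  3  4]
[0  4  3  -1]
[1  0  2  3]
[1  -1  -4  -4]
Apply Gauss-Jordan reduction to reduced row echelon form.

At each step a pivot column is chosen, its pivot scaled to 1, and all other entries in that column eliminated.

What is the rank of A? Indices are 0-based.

rank = 4

[1] R0 /= 1  ⇒  (1, 4, 3, 4)
     R2 -= 1·R0  ⇒  (0, -4, -1, -1)
     R3 -= 1·R0  ⇒  (0, -5, -7, -8)
[2] R1 /= 4  ⇒  (0, 1, 3/4, -1/4)
     R0 -= 4·R1  ⇒  (1, 0, 0, 5)
     R2 -= -4·R1  ⇒  (0, 0, 2, -2)
     R3 -= -5·R1  ⇒  (0, 0, -13/4, -37/4)
[3] R2 /= 2  ⇒  (0, 0, 1, -1)
     R1 -= 3/4·R2  ⇒  (0, 1, 0, 1/2)
     R3 -= -13/4·R2  ⇒  (0, 0, 0, -25/2)
[4] R3 /= -25/2  ⇒  (0, 0, 0, 1)
     R0 -= 5·R3  ⇒  (1, 0, 0, 0)
     R1 -= 1/2·R3  ⇒  (0, 1, 0, 0)
     R2 -= -1·R3  ⇒  (0, 0, 1, 0)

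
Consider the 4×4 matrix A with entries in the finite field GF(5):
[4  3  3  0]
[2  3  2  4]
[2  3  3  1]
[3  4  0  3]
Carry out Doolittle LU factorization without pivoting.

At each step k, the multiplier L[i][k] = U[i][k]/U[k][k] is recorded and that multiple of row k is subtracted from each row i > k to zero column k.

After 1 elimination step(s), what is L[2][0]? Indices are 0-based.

Step 1: pivot at (0,0) is 4.
  row1 ← row1 − (3)·row0  ⇒  L[1][0]=3, U row1=(0, 4, 3, 4)
  row2 ← row2 − (3)·row0  ⇒  L[2][0]=3, U row2=(0, 4, 4, 1)
  row3 ← row3 − (2)·row0  ⇒  L[3][0]=2, U row3=(0, 3, 4, 3)

L[2][0] = 3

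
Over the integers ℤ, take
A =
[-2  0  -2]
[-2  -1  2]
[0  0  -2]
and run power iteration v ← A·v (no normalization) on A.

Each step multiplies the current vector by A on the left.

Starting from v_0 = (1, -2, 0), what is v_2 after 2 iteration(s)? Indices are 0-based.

v_2 = (4, 4, 0)

v_0 = (1, -2, 0).
v_1 = A·v_0 = (-2, 0, 0).
v_2 = A·v_1 = (4, 4, 0).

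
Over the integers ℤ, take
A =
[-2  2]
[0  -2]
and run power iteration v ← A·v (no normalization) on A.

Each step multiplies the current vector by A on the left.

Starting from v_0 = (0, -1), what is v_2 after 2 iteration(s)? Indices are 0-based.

v_2 = (8, -4)

v_0 = (0, -1).
v_1 = A·v_0 = (-2, 2).
v_2 = A·v_1 = (8, -4).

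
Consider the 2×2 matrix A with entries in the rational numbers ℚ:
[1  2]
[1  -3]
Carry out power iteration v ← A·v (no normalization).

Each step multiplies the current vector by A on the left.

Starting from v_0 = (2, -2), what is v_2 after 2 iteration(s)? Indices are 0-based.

v_0 = (2, -2).
v_1 = A·v_0 = (-2, 8).
v_2 = A·v_1 = (14, -26).

v_2 = (14, -26)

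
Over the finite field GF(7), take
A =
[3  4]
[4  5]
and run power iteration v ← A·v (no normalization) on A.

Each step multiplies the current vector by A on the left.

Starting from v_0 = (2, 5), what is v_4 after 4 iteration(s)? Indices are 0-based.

v_0 = (2, 5).
v_1 = A·v_0 = (5, 5).
v_2 = A·v_1 = (0, 3).
v_3 = A·v_2 = (5, 1).
v_4 = A·v_3 = (5, 4).

v_4 = (5, 4)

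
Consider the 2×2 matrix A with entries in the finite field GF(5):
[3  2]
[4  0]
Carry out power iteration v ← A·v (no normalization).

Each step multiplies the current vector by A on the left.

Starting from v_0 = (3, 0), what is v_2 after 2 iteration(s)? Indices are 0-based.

v_2 = (1, 1)

v_0 = (3, 0).
v_1 = A·v_0 = (4, 2).
v_2 = A·v_1 = (1, 1).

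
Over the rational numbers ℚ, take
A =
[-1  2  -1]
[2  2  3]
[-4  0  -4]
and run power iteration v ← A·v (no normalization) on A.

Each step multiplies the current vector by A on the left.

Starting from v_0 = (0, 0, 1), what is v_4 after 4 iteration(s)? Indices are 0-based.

v_4 = (303, -334, 684)

v_0 = (0, 0, 1).
v_1 = A·v_0 = (-1, 3, -4).
v_2 = A·v_1 = (11, -8, 20).
v_3 = A·v_2 = (-47, 66, -124).
v_4 = A·v_3 = (303, -334, 684).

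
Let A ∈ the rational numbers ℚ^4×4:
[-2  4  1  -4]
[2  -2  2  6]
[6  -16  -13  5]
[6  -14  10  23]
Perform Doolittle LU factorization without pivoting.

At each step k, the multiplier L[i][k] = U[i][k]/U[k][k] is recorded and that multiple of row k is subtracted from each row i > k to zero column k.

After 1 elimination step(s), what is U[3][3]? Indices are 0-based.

U[3][3] = 11

Step 1: pivot at (0,0) is -2.
  row1 ← row1 − (-1)·row0  ⇒  L[1][0]=-1, U row1=(0, 2, 3, 2)
  row2 ← row2 − (-3)·row0  ⇒  L[2][0]=-3, U row2=(0, -4, -10, -7)
  row3 ← row3 − (-3)·row0  ⇒  L[3][0]=-3, U row3=(0, -2, 13, 11)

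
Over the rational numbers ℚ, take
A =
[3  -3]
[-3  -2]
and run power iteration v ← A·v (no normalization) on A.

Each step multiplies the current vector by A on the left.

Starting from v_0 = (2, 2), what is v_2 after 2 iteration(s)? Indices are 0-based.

v_0 = (2, 2).
v_1 = A·v_0 = (0, -10).
v_2 = A·v_1 = (30, 20).

v_2 = (30, 20)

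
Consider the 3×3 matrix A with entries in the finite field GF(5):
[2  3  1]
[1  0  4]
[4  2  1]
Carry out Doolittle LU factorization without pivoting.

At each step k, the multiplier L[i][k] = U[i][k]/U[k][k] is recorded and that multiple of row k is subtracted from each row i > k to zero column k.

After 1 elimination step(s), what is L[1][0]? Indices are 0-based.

L[1][0] = 3

k=0: U[0][0]=2
  eliminate (1,0): mult=3, new row 1: (0, 1, 1); set L[1][0]=3
  eliminate (2,0): mult=2, new row 2: (0, 1, 4); set L[2][0]=2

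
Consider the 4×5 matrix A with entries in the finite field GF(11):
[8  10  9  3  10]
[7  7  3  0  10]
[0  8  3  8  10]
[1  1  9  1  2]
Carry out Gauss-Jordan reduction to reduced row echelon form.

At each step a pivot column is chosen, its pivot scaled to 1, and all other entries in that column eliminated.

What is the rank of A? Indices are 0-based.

rank = 4

step 1: normalize row 0 (÷8) = (1, 4, 8, 10, 4)
  row 1: subtract 7×row0 = (0, 1, 2, 7, 4)
  row 3: subtract 1×row0 = (0, 8, 1, 2, 9)
step 2: normalize row 1 (÷1) = (0, 1, 2, 7, 4)
  row 0: subtract 4×row1 = (1, 0, 0, 4, 10)
  row 2: subtract 8×row1 = (0, 0, 9, 7, 0)
  row 3: subtract 8×row1 = (0, 0, 7, 1, 10)
step 3: normalize row 2 (÷9) = (0, 0, 1, 2, 0)
  row 1: subtract 2×row2 = (0, 1, 0, 3, 4)
  row 3: subtract 7×row2 = (0, 0, 0, 9, 10)
step 4: normalize row 3 (÷9) = (0, 0, 0, 1, 6)
  row 0: subtract 4×row3 = (1, 0, 0, 0, 8)
  row 1: subtract 3×row3 = (0, 1, 0, 0, 8)
  row 2: subtract 2×row3 = (0, 0, 1, 0, 10)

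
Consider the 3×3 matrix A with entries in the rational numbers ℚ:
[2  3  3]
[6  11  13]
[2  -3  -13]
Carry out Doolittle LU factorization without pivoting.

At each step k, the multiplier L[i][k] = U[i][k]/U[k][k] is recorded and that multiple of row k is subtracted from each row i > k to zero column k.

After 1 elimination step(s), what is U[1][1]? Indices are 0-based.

U[1][1] = 2

Step 1: pivot at (0,0) is 2.
  row1 ← row1 − (3)·row0  ⇒  L[1][0]=3, U row1=(0, 2, 4)
  row2 ← row2 − (1)·row0  ⇒  L[2][0]=1, U row2=(0, -6, -16)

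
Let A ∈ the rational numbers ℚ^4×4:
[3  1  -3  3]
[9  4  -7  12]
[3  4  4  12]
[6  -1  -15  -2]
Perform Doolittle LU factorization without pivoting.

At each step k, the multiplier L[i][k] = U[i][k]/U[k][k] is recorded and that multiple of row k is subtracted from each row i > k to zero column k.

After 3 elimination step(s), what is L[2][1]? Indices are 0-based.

k=0: U[0][0]=3
  eliminate (1,0): mult=3, new row 1: (0, 1, 2, 3); set L[1][0]=3
  eliminate (2,0): mult=1, new row 2: (0, 3, 7, 9); set L[2][0]=1
  eliminate (3,0): mult=2, new row 3: (0, -3, -9, -8); set L[3][0]=2
k=1: U[1][1]=1
  eliminate (2,1): mult=3, new row 2: (0, 0, 1, 0); set L[2][1]=3
  eliminate (3,1): mult=-3, new row 3: (0, 0, -3, 1); set L[3][1]=-3
k=2: U[2][2]=1
  eliminate (3,2): mult=-3, new row 3: (0, 0, 0, 1); set L[3][2]=-3

L[2][1] = 3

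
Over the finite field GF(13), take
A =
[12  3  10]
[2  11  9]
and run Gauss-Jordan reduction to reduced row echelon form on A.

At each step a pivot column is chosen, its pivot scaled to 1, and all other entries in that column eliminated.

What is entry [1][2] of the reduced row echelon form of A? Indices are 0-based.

step 1: normalize row 0 (÷12) = (1, 10, 3)
  row 1: subtract 2×row0 = (0, 4, 3)
step 2: normalize row 1 (÷4) = (0, 1, 4)
  row 0: subtract 10×row1 = (1, 0, 2)

M[1][2] = 4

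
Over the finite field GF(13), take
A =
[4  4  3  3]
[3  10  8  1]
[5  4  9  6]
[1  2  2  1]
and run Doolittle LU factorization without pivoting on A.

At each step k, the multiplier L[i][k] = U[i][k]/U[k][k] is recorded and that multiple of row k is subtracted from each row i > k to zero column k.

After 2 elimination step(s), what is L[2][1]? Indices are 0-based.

Step 1: pivot at (0,0) is 4.
  row1 ← row1 − (4)·row0  ⇒  L[1][0]=4, U row1=(0, 7, 9, 2)
  row2 ← row2 − (11)·row0  ⇒  L[2][0]=11, U row2=(0, 12, 2, 12)
  row3 ← row3 − (10)·row0  ⇒  L[3][0]=10, U row3=(0, 1, 11, 10)
Step 2: pivot at (1,1) is 7.
  row2 ← row2 − (11)·row1  ⇒  L[2][1]=11, U row2=(0, 0, 7, 3)
  row3 ← row3 − (2)·row1  ⇒  L[3][1]=2, U row3=(0, 0, 6, 6)

L[2][1] = 11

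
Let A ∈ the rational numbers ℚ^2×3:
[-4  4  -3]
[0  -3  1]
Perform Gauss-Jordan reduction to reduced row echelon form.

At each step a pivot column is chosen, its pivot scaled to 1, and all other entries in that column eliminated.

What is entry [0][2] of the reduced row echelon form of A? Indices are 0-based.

pivot(0,0)=-4: scale R0 → (1, -1, 3/4)
pivot(1,1)=-3: scale R1 → (0, 1, -1/3)
  clear (0,1): R0 −= (-1)R1 → (1, 0, 5/12)

M[0][2] = 5/12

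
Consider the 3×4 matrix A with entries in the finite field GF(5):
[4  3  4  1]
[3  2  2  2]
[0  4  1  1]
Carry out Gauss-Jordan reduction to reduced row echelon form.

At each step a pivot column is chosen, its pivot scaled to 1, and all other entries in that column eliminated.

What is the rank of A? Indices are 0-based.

[1] R0 /= 4  ⇒  (1, 2, 1, 4)
     R1 -= 3·R0  ⇒  (0, 1, 4, 0)
[2] R1 /= 1  ⇒  (0, 1, 4, 0)
     R0 -= 2·R1  ⇒  (1, 0, 3, 4)
     R2 -= 4·R1  ⇒  (0, 0, 0, 1)
column 2 empty below row 2
[3] R2 /= 1  ⇒  (0, 0, 0, 1)
     R0 -= 4·R2  ⇒  (1, 0, 3, 0)

rank = 3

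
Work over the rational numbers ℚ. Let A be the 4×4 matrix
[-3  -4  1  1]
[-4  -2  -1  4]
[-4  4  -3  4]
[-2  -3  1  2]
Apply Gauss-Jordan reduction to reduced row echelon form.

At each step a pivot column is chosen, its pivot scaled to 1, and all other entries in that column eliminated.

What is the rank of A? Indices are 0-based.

rank = 4

[1] R0 /= -3  ⇒  (1, 4/3, -1/3, -1/3)
     R1 -= -4·R0  ⇒  (0, 10/3, -7/3, 8/3)
     R2 -= -4·R0  ⇒  (0, 28/3, -13/3, 8/3)
     R3 -= -2·R0  ⇒  (0, -1/3, 1/3, 4/3)
[2] R1 /= 10/3  ⇒  (0, 1, -7/10, 4/5)
     R0 -= 4/3·R1  ⇒  (1, 0, 3/5, -7/5)
     R2 -= 28/3·R1  ⇒  (0, 0, 11/5, -24/5)
     R3 -= -1/3·R1  ⇒  (0, 0, 1/10, 8/5)
[3] R2 /= 11/5  ⇒  (0, 0, 1, -24/11)
     R0 -= 3/5·R2  ⇒  (1, 0, 0, -1/11)
     R1 -= -7/10·R2  ⇒  (0, 1, 0, -8/11)
     R3 -= 1/10·R2  ⇒  (0, 0, 0, 20/11)
[4] R3 /= 20/11  ⇒  (0, 0, 0, 1)
     R0 -= -1/11·R3  ⇒  (1, 0, 0, 0)
     R1 -= -8/11·R3  ⇒  (0, 1, 0, 0)
     R2 -= -24/11·R3  ⇒  (0, 0, 1, 0)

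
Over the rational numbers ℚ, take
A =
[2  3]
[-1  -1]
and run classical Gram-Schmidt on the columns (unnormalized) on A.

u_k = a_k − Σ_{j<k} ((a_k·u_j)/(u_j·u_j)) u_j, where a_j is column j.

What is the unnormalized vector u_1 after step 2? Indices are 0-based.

Step 1: u_0 = a_0 = (2, -1).
Step 2: u_1 = a_1 − (7/5)·u_0 = (1/5, 2/5).

u_1 = (1/5, 2/5)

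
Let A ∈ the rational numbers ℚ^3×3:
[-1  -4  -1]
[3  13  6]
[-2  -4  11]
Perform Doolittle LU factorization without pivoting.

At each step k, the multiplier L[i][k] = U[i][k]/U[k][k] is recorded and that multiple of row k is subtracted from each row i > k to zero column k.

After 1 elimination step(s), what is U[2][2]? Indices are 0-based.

U[2][2] = 13

Step 1: pivot at (0,0) is -1.
  row1 ← row1 − (-3)·row0  ⇒  L[1][0]=-3, U row1=(0, 1, 3)
  row2 ← row2 − (2)·row0  ⇒  L[2][0]=2, U row2=(0, 4, 13)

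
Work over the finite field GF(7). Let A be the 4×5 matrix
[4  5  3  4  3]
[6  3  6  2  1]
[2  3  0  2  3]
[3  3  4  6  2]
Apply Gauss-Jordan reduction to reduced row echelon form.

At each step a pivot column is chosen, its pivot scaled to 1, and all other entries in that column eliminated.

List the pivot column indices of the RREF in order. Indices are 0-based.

pivot columns: 0, 1, 2, 3

step 1: normalize row 0 (÷4) = (1, 3, 6, 1, 6)
  row 1: subtract 6×row0 = (0, 6, 5, 3, 0)
  row 2: subtract 2×row0 = (0, 4, 2, 0, 5)
  row 3: subtract 3×row0 = (0, 1, 0, 3, 5)
step 2: normalize row 1 (÷6) = (0, 1, 2, 4, 0)
  row 0: subtract 3×row1 = (1, 0, 0, 3, 6)
  row 2: subtract 4×row1 = (0, 0, 1, 5, 5)
  row 3: subtract 1×row1 = (0, 0, 5, 6, 5)
step 3: normalize row 2 (÷1) = (0, 0, 1, 5, 5)
  row 1: subtract 2×row2 = (0, 1, 0, 1, 4)
  row 3: subtract 5×row2 = (0, 0, 0, 2, 1)
step 4: normalize row 3 (÷2) = (0, 0, 0, 1, 4)
  row 0: subtract 3×row3 = (1, 0, 0, 0, 1)
  row 1: subtract 1×row3 = (0, 1, 0, 0, 0)
  row 2: subtract 5×row3 = (0, 0, 1, 0, 6)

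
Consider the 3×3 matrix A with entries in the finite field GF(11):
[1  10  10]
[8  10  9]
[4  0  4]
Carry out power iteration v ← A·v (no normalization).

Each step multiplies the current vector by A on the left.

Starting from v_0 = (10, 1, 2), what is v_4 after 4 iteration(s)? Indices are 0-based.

v_0 = (10, 1, 2).
v_1 = A·v_0 = (7, 9, 4).
v_2 = A·v_1 = (5, 6, 0).
v_3 = A·v_2 = (10, 1, 9).
v_4 = A·v_3 = (0, 6, 10).

v_4 = (0, 6, 10)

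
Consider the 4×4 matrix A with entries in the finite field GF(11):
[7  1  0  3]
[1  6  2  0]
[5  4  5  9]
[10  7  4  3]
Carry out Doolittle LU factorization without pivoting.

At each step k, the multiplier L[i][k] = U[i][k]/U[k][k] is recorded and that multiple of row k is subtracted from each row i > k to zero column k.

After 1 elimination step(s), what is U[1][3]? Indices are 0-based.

U[1][3] = 9

k=0: U[0][0]=7
  eliminate (1,0): mult=8, new row 1: (0, 9, 2, 9); set L[1][0]=8
  eliminate (2,0): mult=7, new row 2: (0, 8, 5, 10); set L[2][0]=7
  eliminate (3,0): mult=3, new row 3: (0, 4, 4, 5); set L[3][0]=3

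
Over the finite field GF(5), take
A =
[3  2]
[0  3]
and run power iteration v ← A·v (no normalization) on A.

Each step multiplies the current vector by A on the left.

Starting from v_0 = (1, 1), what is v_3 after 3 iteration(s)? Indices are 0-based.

v_0 = (1, 1).
v_1 = A·v_0 = (0, 3).
v_2 = A·v_1 = (1, 4).
v_3 = A·v_2 = (1, 2).

v_3 = (1, 2)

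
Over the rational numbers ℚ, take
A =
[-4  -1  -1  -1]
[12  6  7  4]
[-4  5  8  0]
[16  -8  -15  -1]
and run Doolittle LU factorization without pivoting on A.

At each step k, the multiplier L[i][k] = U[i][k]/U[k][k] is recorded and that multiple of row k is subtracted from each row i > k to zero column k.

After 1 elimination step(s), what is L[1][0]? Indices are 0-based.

[col 0] pivot -4
  R1 -= -3*R0 → (0, 3, 4, 1)  (L[1][0] := -3)
  R2 -= 1*R0 → (0, 6, 9, 1)  (L[2][0] := 1)
  R3 -= -4*R0 → (0, -12, -19, -5)  (L[3][0] := -4)

L[1][0] = -3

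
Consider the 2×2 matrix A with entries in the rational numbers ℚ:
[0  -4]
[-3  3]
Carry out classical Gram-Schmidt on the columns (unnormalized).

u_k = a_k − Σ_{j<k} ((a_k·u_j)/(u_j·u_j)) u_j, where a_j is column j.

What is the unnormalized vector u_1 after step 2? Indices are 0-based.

Step 1: u_0 = a_0 = (0, -3).
Step 2: u_1 = a_1 − (-1)·u_0 = (-4, 0).

u_1 = (-4, 0)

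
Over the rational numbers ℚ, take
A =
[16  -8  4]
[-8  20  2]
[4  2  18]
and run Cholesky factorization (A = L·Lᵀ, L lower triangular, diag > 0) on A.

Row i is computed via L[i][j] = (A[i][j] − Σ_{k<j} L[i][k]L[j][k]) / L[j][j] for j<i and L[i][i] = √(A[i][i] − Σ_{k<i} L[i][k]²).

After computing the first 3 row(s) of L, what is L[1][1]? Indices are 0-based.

L[1][1] = 4

Step 1: L[0][0] = √(16) = 4.
  L[1][0] = (-8) / L[0][0] = -2.
Step 2: L[1][1] = √(16) = 4.
  L[2][0] = (4) / L[0][0] = 1.
  L[2][1] = (4) / L[1][1] = 1.
Step 3: L[2][2] = √(16) = 4.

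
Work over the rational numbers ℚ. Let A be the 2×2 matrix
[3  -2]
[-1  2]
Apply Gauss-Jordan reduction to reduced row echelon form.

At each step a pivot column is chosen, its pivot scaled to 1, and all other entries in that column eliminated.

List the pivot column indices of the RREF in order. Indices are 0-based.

pivot columns: 0, 1

step 1: normalize row 0 (÷3) = (1, -2/3)
  row 1: subtract -1×row0 = (0, 4/3)
step 2: normalize row 1 (÷4/3) = (0, 1)
  row 0: subtract -2/3×row1 = (1, 0)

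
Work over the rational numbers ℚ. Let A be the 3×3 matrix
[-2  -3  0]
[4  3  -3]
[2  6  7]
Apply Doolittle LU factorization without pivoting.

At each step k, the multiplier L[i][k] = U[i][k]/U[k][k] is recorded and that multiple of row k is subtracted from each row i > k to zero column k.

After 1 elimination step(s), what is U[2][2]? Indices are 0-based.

U[2][2] = 7

Step 1: pivot at (0,0) is -2.
  row1 ← row1 − (-2)·row0  ⇒  L[1][0]=-2, U row1=(0, -3, -3)
  row2 ← row2 − (-1)·row0  ⇒  L[2][0]=-1, U row2=(0, 3, 7)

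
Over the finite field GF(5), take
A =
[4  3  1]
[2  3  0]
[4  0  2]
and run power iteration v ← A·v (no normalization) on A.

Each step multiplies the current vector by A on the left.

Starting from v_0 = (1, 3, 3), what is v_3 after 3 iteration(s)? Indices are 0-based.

v_0 = (1, 3, 3).
v_1 = A·v_0 = (1, 1, 0).
v_2 = A·v_1 = (2, 0, 4).
v_3 = A·v_2 = (2, 4, 1).

v_3 = (2, 4, 1)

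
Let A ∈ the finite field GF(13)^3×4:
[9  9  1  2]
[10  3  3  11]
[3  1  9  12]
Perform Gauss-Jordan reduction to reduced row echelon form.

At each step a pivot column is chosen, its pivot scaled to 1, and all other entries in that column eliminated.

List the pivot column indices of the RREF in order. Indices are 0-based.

[1] R0 /= 9  ⇒  (1, 1, 3, 6)
     R1 -= 10·R0  ⇒  (0, 6, 12, 3)
     R2 -= 3·R0  ⇒  (0, 11, 0, 7)
[2] R1 /= 6  ⇒  (0, 1, 2, 7)
     R0 -= 1·R1  ⇒  (1, 0, 1, 12)
     R2 -= 11·R1  ⇒  (0, 0, 4, 8)
[3] R2 /= 4  ⇒  (0, 0, 1, 2)
     R0 -= 1·R2  ⇒  (1, 0, 0, 10)
     R1 -= 2·R2  ⇒  (0, 1, 0, 3)

pivot columns: 0, 1, 2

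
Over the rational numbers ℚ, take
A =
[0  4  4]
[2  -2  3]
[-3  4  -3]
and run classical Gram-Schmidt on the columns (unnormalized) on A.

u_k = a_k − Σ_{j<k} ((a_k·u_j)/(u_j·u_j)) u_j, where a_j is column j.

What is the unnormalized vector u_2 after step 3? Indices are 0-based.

u_2 = (-2/53, 12/53, 8/53)

Step 1: u_0 = a_0 = (0, 2, -3).
Step 2: u_1 = a_1 − (-16/13)·u_0 = (4, 6/13, 4/13).
Step 3: u_2 = a_2 − (15/13)·u_0 − (107/106)·u_1 = (-2/53, 12/53, 8/53).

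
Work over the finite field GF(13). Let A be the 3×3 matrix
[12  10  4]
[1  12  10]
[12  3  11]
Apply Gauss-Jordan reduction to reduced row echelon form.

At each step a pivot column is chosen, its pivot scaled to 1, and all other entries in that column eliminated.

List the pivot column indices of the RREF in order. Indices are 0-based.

[1] R0 /= 12  ⇒  (1, 3, 9)
     R1 -= 1·R0  ⇒  (0, 9, 1)
     R2 -= 12·R0  ⇒  (0, 6, 7)
[2] R1 /= 9  ⇒  (0, 1, 3)
     R0 -= 3·R1  ⇒  (1, 0, 0)
     R2 -= 6·R1  ⇒  (0, 0, 2)
[3] R2 /= 2  ⇒  (0, 0, 1)
     R1 -= 3·R2  ⇒  (0, 1, 0)

pivot columns: 0, 1, 2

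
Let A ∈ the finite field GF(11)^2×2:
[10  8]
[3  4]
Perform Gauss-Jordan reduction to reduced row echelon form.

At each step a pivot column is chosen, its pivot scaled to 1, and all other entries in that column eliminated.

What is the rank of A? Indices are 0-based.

pivot(0,0)=10: scale R0 → (1, 3)
  clear (1,0): R1 −= (3)R0 → (0, 6)
pivot(1,1)=6: scale R1 → (0, 1)
  clear (0,1): R0 −= (3)R1 → (1, 0)

rank = 2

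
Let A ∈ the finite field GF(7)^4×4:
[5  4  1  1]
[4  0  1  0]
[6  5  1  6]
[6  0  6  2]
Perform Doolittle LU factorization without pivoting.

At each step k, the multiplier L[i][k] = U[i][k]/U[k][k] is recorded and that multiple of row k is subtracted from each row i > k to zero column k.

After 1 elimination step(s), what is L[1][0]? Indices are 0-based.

L[1][0] = 5

[col 0] pivot 5
  R1 -= 5*R0 → (0, 1, 3, 2)  (L[1][0] := 5)
  R2 -= 4*R0 → (0, 3, 4, 2)  (L[2][0] := 4)
  R3 -= 4*R0 → (0, 5, 2, 5)  (L[3][0] := 4)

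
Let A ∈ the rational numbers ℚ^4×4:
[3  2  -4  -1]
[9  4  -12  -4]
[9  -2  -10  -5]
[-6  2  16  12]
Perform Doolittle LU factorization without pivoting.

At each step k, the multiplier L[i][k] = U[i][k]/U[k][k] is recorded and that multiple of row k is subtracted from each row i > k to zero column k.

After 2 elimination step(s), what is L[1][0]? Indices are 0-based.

[col 0] pivot 3
  R1 -= 3*R0 → (0, -2, 0, -1)  (L[1][0] := 3)
  R2 -= 3*R0 → (0, -8, 2, -2)  (L[2][0] := 3)
  R3 -= -2*R0 → (0, 6, 8, 10)  (L[3][0] := -2)
[col 1] pivot -2
  R2 -= 4*R1 → (0, 0, 2, 2)  (L[2][1] := 4)
  R3 -= -3*R1 → (0, 0, 8, 7)  (L[3][1] := -3)

L[1][0] = 3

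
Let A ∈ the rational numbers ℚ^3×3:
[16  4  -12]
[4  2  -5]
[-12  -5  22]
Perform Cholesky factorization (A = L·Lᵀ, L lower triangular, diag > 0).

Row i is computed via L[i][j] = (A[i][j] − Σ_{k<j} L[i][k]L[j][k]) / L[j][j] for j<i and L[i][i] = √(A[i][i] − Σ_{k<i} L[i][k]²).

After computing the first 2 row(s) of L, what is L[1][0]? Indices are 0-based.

Step 1: L[0][0] = √(16) = 4.
  L[1][0] = (4) / L[0][0] = 1.
Step 2: L[1][1] = √(1) = 1.

L[1][0] = 1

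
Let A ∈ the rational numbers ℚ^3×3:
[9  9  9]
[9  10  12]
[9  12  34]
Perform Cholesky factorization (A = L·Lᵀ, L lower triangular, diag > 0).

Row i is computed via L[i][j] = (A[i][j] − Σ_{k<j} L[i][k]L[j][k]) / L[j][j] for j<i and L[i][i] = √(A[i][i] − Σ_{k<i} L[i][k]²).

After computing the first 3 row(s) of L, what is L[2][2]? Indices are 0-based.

L[2][2] = 4

Step 1: L[0][0] = √(9) = 3.
  L[1][0] = (9) / L[0][0] = 3.
Step 2: L[1][1] = √(1) = 1.
  L[2][0] = (9) / L[0][0] = 3.
  L[2][1] = (3) / L[1][1] = 3.
Step 3: L[2][2] = √(16) = 4.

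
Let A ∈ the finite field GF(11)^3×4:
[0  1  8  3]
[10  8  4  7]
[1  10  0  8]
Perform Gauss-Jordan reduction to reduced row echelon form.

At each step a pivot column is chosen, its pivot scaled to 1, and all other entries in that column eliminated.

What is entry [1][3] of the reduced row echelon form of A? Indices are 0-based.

step 1: exchange rows 0,1
step 1: normalize row 0 (÷10) = (1, 3, 7, 4)
  row 2: subtract 1×row0 = (0, 7, 4, 4)
step 2: normalize row 1 (÷1) = (0, 1, 8, 3)
  row 0: subtract 3×row1 = (1, 0, 5, 6)
  row 2: subtract 7×row1 = (0, 0, 3, 5)
step 3: normalize row 2 (÷3) = (0, 0, 1, 9)
  row 0: subtract 5×row2 = (1, 0, 0, 5)
  row 1: subtract 8×row2 = (0, 1, 0, 8)

M[1][3] = 8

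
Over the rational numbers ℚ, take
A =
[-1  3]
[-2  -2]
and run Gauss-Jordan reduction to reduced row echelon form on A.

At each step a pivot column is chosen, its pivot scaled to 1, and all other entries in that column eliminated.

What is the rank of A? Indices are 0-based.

pivot(0,0)=-1: scale R0 → (1, -3)
  clear (1,0): R1 −= (-2)R0 → (0, -8)
pivot(1,1)=-8: scale R1 → (0, 1)
  clear (0,1): R0 −= (-3)R1 → (1, 0)

rank = 2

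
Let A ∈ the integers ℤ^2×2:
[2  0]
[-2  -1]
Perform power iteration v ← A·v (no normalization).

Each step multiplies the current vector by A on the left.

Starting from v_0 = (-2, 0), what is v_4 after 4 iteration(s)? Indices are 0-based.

v_0 = (-2, 0).
v_1 = A·v_0 = (-4, 4).
v_2 = A·v_1 = (-8, 4).
v_3 = A·v_2 = (-16, 12).
v_4 = A·v_3 = (-32, 20).

v_4 = (-32, 20)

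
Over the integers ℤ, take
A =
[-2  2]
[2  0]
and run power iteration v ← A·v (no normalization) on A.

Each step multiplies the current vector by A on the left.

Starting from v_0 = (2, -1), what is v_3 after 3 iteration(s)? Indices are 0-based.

v_3 = (-64, 40)

v_0 = (2, -1).
v_1 = A·v_0 = (-6, 4).
v_2 = A·v_1 = (20, -12).
v_3 = A·v_2 = (-64, 40).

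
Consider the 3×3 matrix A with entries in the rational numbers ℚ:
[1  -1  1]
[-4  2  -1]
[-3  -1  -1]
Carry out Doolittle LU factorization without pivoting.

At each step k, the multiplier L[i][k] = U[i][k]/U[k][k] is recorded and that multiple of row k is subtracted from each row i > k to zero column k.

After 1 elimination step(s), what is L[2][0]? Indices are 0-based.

k=0: U[0][0]=1
  eliminate (1,0): mult=-4, new row 1: (0, -2, 3); set L[1][0]=-4
  eliminate (2,0): mult=-3, new row 2: (0, -4, 2); set L[2][0]=-3

L[2][0] = -3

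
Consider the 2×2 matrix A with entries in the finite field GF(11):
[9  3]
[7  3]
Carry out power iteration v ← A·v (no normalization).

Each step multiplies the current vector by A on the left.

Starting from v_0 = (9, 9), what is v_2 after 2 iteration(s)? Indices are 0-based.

v_0 = (9, 9).
v_1 = A·v_0 = (9, 2).
v_2 = A·v_1 = (10, 3).

v_2 = (10, 3)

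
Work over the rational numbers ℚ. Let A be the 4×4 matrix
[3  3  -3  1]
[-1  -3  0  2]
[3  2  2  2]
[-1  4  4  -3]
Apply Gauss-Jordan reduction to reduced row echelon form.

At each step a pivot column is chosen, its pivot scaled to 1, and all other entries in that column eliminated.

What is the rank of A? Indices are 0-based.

[1] R0 /= 3  ⇒  (1, 1, -1, 1/3)
     R1 -= -1·R0  ⇒  (0, -2, -1, 7/3)
     R2 -= 3·R0  ⇒  (0, -1, 5, 1)
     R3 -= -1·R0  ⇒  (0, 5, 3, -8/3)
[2] R1 /= -2  ⇒  (0, 1, 1/2, -7/6)
     R0 -= 1·R1  ⇒  (1, 0, -3/2, 3/2)
     R2 -= -1·R1  ⇒  (0, 0, 11/2, -1/6)
     R3 -= 5·R1  ⇒  (0, 0, 1/2, 19/6)
[3] R2 /= 11/2  ⇒  (0, 0, 1, -1/33)
     R0 -= -3/2·R2  ⇒  (1, 0, 0, 16/11)
     R1 -= 1/2·R2  ⇒  (0, 1, 0, -38/33)
     R3 -= 1/2·R2  ⇒  (0, 0, 0, 35/11)
[4] R3 /= 35/11  ⇒  (0, 0, 0, 1)
     R0 -= 16/11·R3  ⇒  (1, 0, 0, 0)
     R1 -= -38/33·R3  ⇒  (0, 1, 0, 0)
     R2 -= -1/33·R3  ⇒  (0, 0, 1, 0)

rank = 4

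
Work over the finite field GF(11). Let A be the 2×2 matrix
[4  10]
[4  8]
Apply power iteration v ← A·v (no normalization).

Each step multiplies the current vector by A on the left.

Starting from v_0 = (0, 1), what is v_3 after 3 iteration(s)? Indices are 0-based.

v_3 = (2, 3)

v_0 = (0, 1).
v_1 = A·v_0 = (10, 8).
v_2 = A·v_1 = (10, 5).
v_3 = A·v_2 = (2, 3).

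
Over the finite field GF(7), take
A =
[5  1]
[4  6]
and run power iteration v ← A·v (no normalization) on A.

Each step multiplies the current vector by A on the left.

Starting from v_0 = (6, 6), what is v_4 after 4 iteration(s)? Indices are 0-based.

v_4 = (2, 4)

v_0 = (6, 6).
v_1 = A·v_0 = (1, 4).
v_2 = A·v_1 = (2, 0).
v_3 = A·v_2 = (3, 1).
v_4 = A·v_3 = (2, 4).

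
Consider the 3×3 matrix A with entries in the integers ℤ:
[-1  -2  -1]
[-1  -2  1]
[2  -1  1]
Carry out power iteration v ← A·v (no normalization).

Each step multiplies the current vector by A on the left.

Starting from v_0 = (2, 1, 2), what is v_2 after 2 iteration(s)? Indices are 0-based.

v_2 = (5, 15, -5)

v_0 = (2, 1, 2).
v_1 = A·v_0 = (-6, -2, 5).
v_2 = A·v_1 = (5, 15, -5).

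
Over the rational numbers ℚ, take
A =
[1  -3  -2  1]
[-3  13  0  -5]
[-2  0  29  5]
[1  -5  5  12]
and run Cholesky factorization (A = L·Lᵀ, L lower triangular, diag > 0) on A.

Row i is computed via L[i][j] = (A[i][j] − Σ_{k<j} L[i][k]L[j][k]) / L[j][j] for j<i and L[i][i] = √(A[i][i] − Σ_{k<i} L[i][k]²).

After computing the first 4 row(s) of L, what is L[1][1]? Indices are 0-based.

Step 1: L[0][0] = √(1) = 1.
  L[1][0] = (-3) / L[0][0] = -3.
Step 2: L[1][1] = √(4) = 2.
  L[2][0] = (-2) / L[0][0] = -2.
  L[2][1] = (-6) / L[1][1] = -3.
Step 3: L[2][2] = √(16) = 4.
  L[3][0] = (1) / L[0][0] = 1.
  L[3][1] = (-2) / L[1][1] = -1.
  L[3][2] = (4) / L[2][2] = 1.
Step 4: L[3][3] = √(9) = 3.

L[1][1] = 2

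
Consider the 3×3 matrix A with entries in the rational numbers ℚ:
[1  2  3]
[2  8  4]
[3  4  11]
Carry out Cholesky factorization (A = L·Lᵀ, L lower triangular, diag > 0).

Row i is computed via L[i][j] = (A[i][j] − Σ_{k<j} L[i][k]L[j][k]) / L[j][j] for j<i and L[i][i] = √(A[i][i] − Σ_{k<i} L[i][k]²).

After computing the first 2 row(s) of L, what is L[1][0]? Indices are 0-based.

Step 1: L[0][0] = √(1) = 1.
  L[1][0] = (2) / L[0][0] = 2.
Step 2: L[1][1] = √(4) = 2.

L[1][0] = 2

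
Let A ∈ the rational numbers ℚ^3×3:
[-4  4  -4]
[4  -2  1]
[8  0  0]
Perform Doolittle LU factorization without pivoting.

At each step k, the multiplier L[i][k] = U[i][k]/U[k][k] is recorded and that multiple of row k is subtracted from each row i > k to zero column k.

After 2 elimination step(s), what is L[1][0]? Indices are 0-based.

L[1][0] = -1

[col 0] pivot -4
  R1 -= -1*R0 → (0, 2, -3)  (L[1][0] := -1)
  R2 -= -2*R0 → (0, 8, -8)  (L[2][0] := -2)
[col 1] pivot 2
  R2 -= 4*R1 → (0, 0, 4)  (L[2][1] := 4)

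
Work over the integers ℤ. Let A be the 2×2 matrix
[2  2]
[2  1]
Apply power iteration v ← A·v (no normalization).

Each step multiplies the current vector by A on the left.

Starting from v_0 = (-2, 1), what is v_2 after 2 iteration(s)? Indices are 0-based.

v_2 = (-10, -7)

v_0 = (-2, 1).
v_1 = A·v_0 = (-2, -3).
v_2 = A·v_1 = (-10, -7).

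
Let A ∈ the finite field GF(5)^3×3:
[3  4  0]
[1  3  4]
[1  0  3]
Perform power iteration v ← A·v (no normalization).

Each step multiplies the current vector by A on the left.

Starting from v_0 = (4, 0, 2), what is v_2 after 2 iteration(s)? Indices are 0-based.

v_2 = (4, 3, 2)

v_0 = (4, 0, 2).
v_1 = A·v_0 = (2, 2, 0).
v_2 = A·v_1 = (4, 3, 2).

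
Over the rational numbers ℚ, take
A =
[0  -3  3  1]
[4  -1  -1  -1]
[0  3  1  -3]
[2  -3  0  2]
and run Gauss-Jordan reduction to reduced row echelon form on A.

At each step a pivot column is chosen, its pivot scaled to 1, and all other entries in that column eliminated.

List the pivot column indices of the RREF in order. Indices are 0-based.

pivot columns: 0, 1, 2, 3

step 1: exchange rows 0,1
step 1: normalize row 0 (÷4) = (1, -1/4, -1/4, -1/4)
  row 3: subtract 2×row0 = (0, -5/2, 1/2, 5/2)
step 2: normalize row 1 (÷-3) = (0, 1, -1, -1/3)
  row 0: subtract -1/4×row1 = (1, 0, -1/2, -1/3)
  row 2: subtract 3×row1 = (0, 0, 4, -2)
  row 3: subtract -5/2×row1 = (0, 0, -2, 5/3)
step 3: normalize row 2 (÷4) = (0, 0, 1, -1/2)
  row 0: subtract -1/2×row2 = (1, 0, 0, -7/12)
  row 1: subtract -1×row2 = (0, 1, 0, -5/6)
  row 3: subtract -2×row2 = (0, 0, 0, 2/3)
step 4: normalize row 3 (÷2/3) = (0, 0, 0, 1)
  row 0: subtract -7/12×row3 = (1, 0, 0, 0)
  row 1: subtract -5/6×row3 = (0, 1, 0, 0)
  row 2: subtract -1/2×row3 = (0, 0, 1, 0)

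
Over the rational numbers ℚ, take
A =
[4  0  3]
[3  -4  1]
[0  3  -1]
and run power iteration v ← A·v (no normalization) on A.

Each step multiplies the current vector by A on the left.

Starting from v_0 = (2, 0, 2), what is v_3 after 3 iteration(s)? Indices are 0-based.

v_0 = (2, 0, 2).
v_1 = A·v_0 = (14, 8, -2).
v_2 = A·v_1 = (50, 8, 26).
v_3 = A·v_2 = (278, 144, -2).

v_3 = (278, 144, -2)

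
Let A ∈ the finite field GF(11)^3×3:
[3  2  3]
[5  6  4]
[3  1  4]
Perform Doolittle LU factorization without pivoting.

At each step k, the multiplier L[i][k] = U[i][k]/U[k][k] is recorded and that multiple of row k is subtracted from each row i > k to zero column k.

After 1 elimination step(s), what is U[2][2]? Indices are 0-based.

U[2][2] = 1

k=0: U[0][0]=3
  eliminate (1,0): mult=9, new row 1: (0, 10, 10); set L[1][0]=9
  eliminate (2,0): mult=1, new row 2: (0, 10, 1); set L[2][0]=1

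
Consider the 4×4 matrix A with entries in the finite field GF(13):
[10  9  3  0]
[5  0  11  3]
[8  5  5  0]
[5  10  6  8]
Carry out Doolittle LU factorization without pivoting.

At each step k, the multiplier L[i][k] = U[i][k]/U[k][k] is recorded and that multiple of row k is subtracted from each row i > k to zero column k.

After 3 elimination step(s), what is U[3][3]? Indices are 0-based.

U[3][3] = 10

[col 0] pivot 10
  R1 -= 7*R0 → (0, 2, 3, 3)  (L[1][0] := 7)
  R2 -= 6*R0 → (0, 3, 0, 0)  (L[2][0] := 6)
  R3 -= 7*R0 → (0, 12, 11, 8)  (L[3][0] := 7)
[col 1] pivot 2
  R2 -= 8*R1 → (0, 0, 2, 2)  (L[2][1] := 8)
  R3 -= 6*R1 → (0, 0, 6, 3)  (L[3][1] := 6)
[col 2] pivot 2
  R3 -= 3*R2 → (0, 0, 0, 10)  (L[3][2] := 3)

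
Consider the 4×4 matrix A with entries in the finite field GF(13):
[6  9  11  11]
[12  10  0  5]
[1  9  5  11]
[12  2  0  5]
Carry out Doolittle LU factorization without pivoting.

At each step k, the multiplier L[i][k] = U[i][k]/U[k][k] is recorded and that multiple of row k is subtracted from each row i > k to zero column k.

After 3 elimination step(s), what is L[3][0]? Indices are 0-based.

Step 1: pivot at (0,0) is 6.
  row1 ← row1 − (2)·row0  ⇒  L[1][0]=2, U row1=(0, 5, 4, 9)
  row2 ← row2 − (11)·row0  ⇒  L[2][0]=11, U row2=(0, 1, 1, 7)
  row3 ← row3 − (2)·row0  ⇒  L[3][0]=2, U row3=(0, 10, 4, 9)
Step 2: pivot at (1,1) is 5.
  row2 ← row2 − (8)·row1  ⇒  L[2][1]=8, U row2=(0, 0, 8, 0)
  row3 ← row3 − (2)·row1  ⇒  L[3][1]=2, U row3=(0, 0, 9, 4)
Step 3: pivot at (2,2) is 8.
  row3 ← row3 − (6)·row2  ⇒  L[3][2]=6, U row3=(0, 0, 0, 4)

L[3][0] = 2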